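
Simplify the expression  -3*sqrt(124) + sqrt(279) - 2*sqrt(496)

-11*sqrt(31)

3*sqrt(124) = 6*sqrt(31); sqrt(279) = 3*sqrt(31); 2*sqrt(496) = 8*sqrt(31)
Combine: (-6 + 3 - 8)·sqrt(31) = -11*sqrt(31)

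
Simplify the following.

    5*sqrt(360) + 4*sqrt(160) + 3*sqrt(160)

58*sqrt(10)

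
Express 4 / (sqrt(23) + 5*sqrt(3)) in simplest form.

(-sqrt(23) + 5*sqrt(3))/13

Multiply numerator and denominator by -5*sqrt(3) + sqrt(23).
Denominator becomes -52; numerator becomes -20*sqrt(3) + 4*sqrt(23).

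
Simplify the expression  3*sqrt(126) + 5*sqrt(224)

29*sqrt(14)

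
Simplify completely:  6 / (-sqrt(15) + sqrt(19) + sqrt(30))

(-51*sqrt(15) + 6*sqrt(30) + 39*sqrt(19) + 45*sqrt(38))/281

Group as (sqrt(19) + sqrt(30)) - sqrt(15); multiply by (sqrt(19) + sqrt(30)) + sqrt(15), then rationalise the remaining surd.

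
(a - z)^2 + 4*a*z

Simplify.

Expanding gives a^2 + 2*a*z + z^2, a perfect square.

(a + z)^2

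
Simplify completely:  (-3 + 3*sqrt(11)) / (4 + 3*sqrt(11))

Multiply numerator and denominator by -3*sqrt(11) + 4.
Denominator becomes -83; numerator becomes -111 + 21*sqrt(11).

(-21*sqrt(11) + 111)/83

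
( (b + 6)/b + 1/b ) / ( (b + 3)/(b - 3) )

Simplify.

Numerator: (b + 6)/b + 1/b = (b + 7)/b
Denominator: (b + 3)/(b - 3) = (b + 3)/(b - 3)
Divide: ((b + 7)/b) · ((b - 3)/(b + 3)) = (b**2 + 4*b - 21)/(b**2 + 3*b)

(b**2 + 4*b - 21)/(b**2 + 3*b)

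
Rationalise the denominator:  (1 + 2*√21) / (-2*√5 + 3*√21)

Multiply numerator and denominator by 2*√5 + 3*√21.
Denominator becomes 169; numerator becomes 2*√5 + 3*√21 + 4*√105 + 126.

(2*√5 + 3*√21 + 4*√105 + 126)/169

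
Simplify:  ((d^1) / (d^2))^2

Inside the bracket: (d^-1)
Raise to the power 2: (d^-2)

d^(-2)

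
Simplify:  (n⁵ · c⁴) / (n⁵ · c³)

Quotient: c¹

c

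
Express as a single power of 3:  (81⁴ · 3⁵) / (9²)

3^17

81⁴ = 3^16; 3⁵ = 3^5; 9² = 3^4
Combine exponents: 3^17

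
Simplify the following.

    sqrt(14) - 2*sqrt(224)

-7*sqrt(14)

sqrt(14) = sqrt(14); 2*sqrt(224) = 8*sqrt(14)
Combine: (1 - 8)·sqrt(14) = -7*sqrt(14)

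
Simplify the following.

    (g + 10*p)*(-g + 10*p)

-g^2 + 100*p^2

(10*p)^2 - (g)^2 = -g^2 + 100*p^2.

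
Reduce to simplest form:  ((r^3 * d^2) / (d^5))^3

r^9/d^9

Inside the bracket: r^3 * (d^-3)
Raise to the power 3: r^9 * (d^-9)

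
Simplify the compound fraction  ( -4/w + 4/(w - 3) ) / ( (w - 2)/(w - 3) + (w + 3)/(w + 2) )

Numerator: -4/w + 4/(w - 3) = 12/(w^2 - 3*w)
Denominator: (w - 2)/(w - 3) + (w + 3)/(w + 2) = (2*w^2 - 13)/(w^2 - w - 6)
Divide: (12/(w^2 - 3*w)) · ((w^2 - w - 6)/(2*w^2 - 13)) = (12*w + 24)/(2*w^3 - 13*w)

(12*w + 24)/(2*w^3 - 13*w)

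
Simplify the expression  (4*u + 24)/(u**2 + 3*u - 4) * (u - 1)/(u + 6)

4/(u + 4)

Factor: 4*u + 24 = 4*(u + 6);  u**2 + 3*u - 4 = (u - 1)*(u + 4)
Cancel the common factors (u + 6), (u - 1).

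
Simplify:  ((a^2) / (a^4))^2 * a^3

Inside the bracket: (a^-2)
Raise to the power 2: (a^-4)
Multiply by a^3: add exponents.

1/a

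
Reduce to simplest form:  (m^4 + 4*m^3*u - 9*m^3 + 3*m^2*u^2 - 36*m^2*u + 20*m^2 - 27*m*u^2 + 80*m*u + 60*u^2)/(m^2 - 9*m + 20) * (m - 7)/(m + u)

m^2 + 3*m*u - 7*m - 21*u

Factor: m^4 + 4*m^3*u - 9*m^3 + 3*m^2*u^2 - 36*m^2*u + 20*m^2 - 27*m*u^2 + 80*m*u + 60*u^2 = (m - 5)*(m - 4)*(m + 3*u)*(m + u);  m^2 - 9*m + 20 = (m - 4)*(m - 5)
Cancel the common factors (m - 5), (m - 4), (m + u).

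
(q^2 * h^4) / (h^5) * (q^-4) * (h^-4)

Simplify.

1/(h^5*q^2)

Quotient: q^2 * (h^-1)
Multiply by (q^-4) * (h^-4): add exponents.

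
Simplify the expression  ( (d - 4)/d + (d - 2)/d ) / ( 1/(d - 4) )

(2*d**2 - 14*d + 24)/d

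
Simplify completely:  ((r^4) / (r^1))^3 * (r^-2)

r^7

Inside the bracket: r^3
Raise to the power 3: r^9
Multiply by (r^-2): add exponents.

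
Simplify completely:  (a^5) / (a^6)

Quotient: (a^-1)

1/a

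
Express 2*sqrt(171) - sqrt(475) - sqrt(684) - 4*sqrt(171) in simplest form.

-17*sqrt(19)

2*sqrt(171) = 6*sqrt(19); sqrt(475) = 5*sqrt(19); sqrt(684) = 6*sqrt(19); 4*sqrt(171) = 12*sqrt(19)
Combine: (6 - 5 - 6 - 12)·sqrt(19) = -17*sqrt(19)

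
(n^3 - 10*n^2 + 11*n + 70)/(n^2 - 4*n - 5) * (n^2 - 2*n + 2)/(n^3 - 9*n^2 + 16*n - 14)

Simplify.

(n + 2)/(n + 1)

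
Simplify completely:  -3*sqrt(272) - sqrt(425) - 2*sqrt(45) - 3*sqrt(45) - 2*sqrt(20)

3*sqrt(272) = 12*sqrt(17); sqrt(425) = 5*sqrt(17); 2*sqrt(45) = 6*sqrt(5); 3*sqrt(45) = 9*sqrt(5); 2*sqrt(20) = 4*sqrt(5)

-17*sqrt(17) - 19*sqrt(5)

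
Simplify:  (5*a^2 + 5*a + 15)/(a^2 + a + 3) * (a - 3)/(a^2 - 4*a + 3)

5/(a - 1)

Factor: 5*a^2 + 5*a + 15 = 5*(a^2 + a + 3);  a^2 - 4*a + 3 = (a - 1)*(a - 3)
Cancel the common factors (a^2 + a + 3), (a - 3).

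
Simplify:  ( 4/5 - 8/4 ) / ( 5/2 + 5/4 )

Numerator: 4/5 - 8/4 = -6/5
Denominator: 5/2 + 5/4 = 15/4
Divide: (-6/5) · (4/15) = -8/25

-8/25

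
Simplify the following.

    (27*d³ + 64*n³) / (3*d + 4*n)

9*d² - 12*d*n + 16*n²

Factor as (a+b)(a^2-ab+b^2) with a=(4*n), b=(3*d).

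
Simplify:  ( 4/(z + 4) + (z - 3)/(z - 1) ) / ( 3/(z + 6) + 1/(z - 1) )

(z^3 + 11*z^2 + 14*z - 96)/(4*z^2 + 19*z + 12)

Numerator: 4/(z + 4) + (z - 3)/(z - 1) = (z^2 + 5*z - 16)/(z^2 + 3*z - 4)
Denominator: 3/(z + 6) + 1/(z - 1) = (4*z + 3)/(z^2 + 5*z - 6)
Divide: ((z^2 + 5*z - 16)/(z^2 + 3*z - 4)) · ((z^2 + 5*z - 6)/(4*z + 3)) = (z^3 + 11*z^2 + 14*z - 96)/(4*z^2 + 19*z + 12)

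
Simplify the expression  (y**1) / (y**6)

y**(-5)

Quotient: (y**-5)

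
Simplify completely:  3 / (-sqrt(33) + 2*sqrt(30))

Multiply numerator and denominator by sqrt(33) + 2*sqrt(30).
Denominator becomes 87; numerator becomes 3*sqrt(33) + 6*sqrt(30).

(sqrt(33) + 2*sqrt(30))/29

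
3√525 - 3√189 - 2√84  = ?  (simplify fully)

2*√21

3√525 = 15*√21; 3√189 = 9*√21; 2√84 = 4*√21
Combine: (15 - 9 - 4)·√21 = 2*√21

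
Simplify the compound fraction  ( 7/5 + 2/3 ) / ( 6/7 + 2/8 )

Numerator: 7/5 + 2/3 = 31/15
Denominator: 6/7 + 2/8 = 31/28
Divide: (31/15) · (28/31) = 28/15

28/15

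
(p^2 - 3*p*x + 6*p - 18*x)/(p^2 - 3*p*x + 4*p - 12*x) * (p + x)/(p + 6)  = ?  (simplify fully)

Factor: p^2 - 3*p*x + 6*p - 18*x = (p + 6)*(p - 3*x);  p^2 - 3*p*x + 4*p - 12*x = (p + 4)*(p - 3*x)
Cancel the common factors (p + 6), (p - 3*x).

(p + x)/(p + 4)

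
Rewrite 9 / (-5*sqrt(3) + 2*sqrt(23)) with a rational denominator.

(45*sqrt(3) + 18*sqrt(23))/17

Multiply numerator and denominator by 5*sqrt(3) + 2*sqrt(23).
Denominator becomes 17; numerator becomes 45*sqrt(3) + 18*sqrt(23).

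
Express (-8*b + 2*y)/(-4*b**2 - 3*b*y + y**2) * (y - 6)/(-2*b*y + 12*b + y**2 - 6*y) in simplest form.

Factor: -8*b + 2*y = 2*(-4*b + y);  -4*b**2 - 3*b*y + y**2 = (b + y)*(-4*b + y);  -2*b*y + 12*b + y**2 - 6*y = (-2*b + y)*(y - 6)
Cancel the common factors (y - 6), (-4*b + y).

2/(-2*b**2 - b*y + y**2)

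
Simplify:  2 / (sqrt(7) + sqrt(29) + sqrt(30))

(-sqrt(6090) + 3*sqrt(30) + 4*sqrt(29) + 26*sqrt(7))/194

Group as (sqrt(7) + sqrt(29)) + sqrt(30); multiply by (sqrt(7) + sqrt(29)) - sqrt(30), then rationalise the remaining surd.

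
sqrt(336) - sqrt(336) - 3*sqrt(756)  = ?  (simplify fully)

-18*sqrt(21)

sqrt(336) = 4*sqrt(21); sqrt(336) = 4*sqrt(21); 3*sqrt(756) = 18*sqrt(21)
Combine: (4 - 4 - 18)·sqrt(21) = -18*sqrt(21)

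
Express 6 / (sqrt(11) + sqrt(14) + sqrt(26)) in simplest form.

(-8*sqrt(1001) - 2*sqrt(26) + 46*sqrt(14) + 58*sqrt(11))/205

Group as (sqrt(11) + sqrt(26)) + sqrt(14); multiply by (sqrt(11) + sqrt(26)) - sqrt(14), then rationalise the remaining surd.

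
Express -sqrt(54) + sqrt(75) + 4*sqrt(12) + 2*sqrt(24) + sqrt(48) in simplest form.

sqrt(6) + 17*sqrt(3)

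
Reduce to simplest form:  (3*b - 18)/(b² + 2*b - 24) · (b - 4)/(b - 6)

3/(b + 6)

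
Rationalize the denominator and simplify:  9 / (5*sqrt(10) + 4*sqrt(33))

(-45*sqrt(10) + 36*sqrt(33))/278

Multiply numerator and denominator by -4*sqrt(33) + 5*sqrt(10).
Denominator becomes -278; numerator becomes -36*sqrt(33) + 45*sqrt(10).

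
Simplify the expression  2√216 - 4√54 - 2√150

2√216 = 12*√6; 4√54 = 12*√6; 2√150 = 10*√6
Combine: (12 - 12 - 10)·√6 = -10*√6

-10*√6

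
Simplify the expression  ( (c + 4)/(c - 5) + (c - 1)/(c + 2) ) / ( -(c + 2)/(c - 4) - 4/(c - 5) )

Numerator: (c + 4)/(c - 5) + (c - 1)/(c + 2) = (2*c² + 13)/(c² - 3*c - 10)
Denominator: -(c + 2)/(c - 4) - 4/(c - 5) = (-c² - c + 26)/(c² - 9*c + 20)
Divide: ((2*c² + 13)/(c² - 3*c - 10)) · ((c² - 9*c + 20)/(-c² - c + 26)) = (-2*c³ + 8*c² - 13*c + 52)/(c³ + 3*c² - 24*c - 52)

(-2*c³ + 8*c² - 13*c + 52)/(c³ + 3*c² - 24*c - 52)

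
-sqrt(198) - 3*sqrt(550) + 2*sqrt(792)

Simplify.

-6*sqrt(22)

sqrt(198) = 3*sqrt(22); 3*sqrt(550) = 15*sqrt(22); 2*sqrt(792) = 12*sqrt(22)
Combine: (-3 - 15 + 12)·sqrt(22) = -6*sqrt(22)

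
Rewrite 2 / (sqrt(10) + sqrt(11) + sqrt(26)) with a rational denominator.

Group as (sqrt(11) + sqrt(26)) + sqrt(10); multiply by (sqrt(11) + sqrt(26)) - sqrt(10), then rationalise the remaining surd.

(-8*sqrt(715) - 10*sqrt(26) + 50*sqrt(11) + 54*sqrt(10))/415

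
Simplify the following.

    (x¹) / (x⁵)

Quotient: (x^-4)

x^(-4)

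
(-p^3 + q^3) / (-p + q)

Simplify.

p^2 + p*q + q^2

Apply the difference-of-cubes factorisation and cancel (-p + q).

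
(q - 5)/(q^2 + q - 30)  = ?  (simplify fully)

Factor: q^2 + q - 30 = (q + 6)*(q - 5)
Cancel the common factor (q - 5).

1/(q + 6)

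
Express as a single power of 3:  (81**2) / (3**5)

3**3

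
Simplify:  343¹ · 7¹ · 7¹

7^5

343¹ = 7^3; 7¹ = 7^1; 7¹ = 7^1
Combine exponents: 7^5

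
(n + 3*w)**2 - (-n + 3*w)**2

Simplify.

Only the odd-power cross terms survive.

12*n*w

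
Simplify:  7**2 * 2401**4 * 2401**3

7**2 = 7**2; 2401**4 = 7**16; 2401**3 = 7**12
Combine exponents: 7**30

7**30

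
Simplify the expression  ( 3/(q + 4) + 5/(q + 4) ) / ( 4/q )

2*q/(q + 4)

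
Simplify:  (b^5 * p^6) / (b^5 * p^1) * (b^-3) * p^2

Quotient: p^5
Multiply by (b^-3) * p^2: add exponents.

p^7/b^3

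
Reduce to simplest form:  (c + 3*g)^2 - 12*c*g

(c - 3*g)^2

Expanding gives c^2 - 6*c*g + 9*g^2, a perfect square.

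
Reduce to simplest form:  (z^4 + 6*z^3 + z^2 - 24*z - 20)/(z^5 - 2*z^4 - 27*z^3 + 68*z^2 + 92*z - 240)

(z + 1)/(z^2 - 7*z + 12)

Factor: z^4 + 6*z^3 + z^2 - 24*z - 20 = (z + 5)*(z + 1)*(z - 2)*(z + 2);  z^5 - 2*z^4 - 27*z^3 + 68*z^2 + 92*z - 240 = (z - 3)*(z + 2)*(z + 5)*(z - 2)*(z - 4)
Cancel the common factors (z + 5), (z + 2), (z - 2).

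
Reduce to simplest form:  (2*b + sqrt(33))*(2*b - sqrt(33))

4*b^2 - 33

(2*b)^2 - (sqrt(33))^2 = 4*b^2 - 33.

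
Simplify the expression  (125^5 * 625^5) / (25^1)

125^5 = 5^15; 625^5 = 5^20; 25^1 = 5^2
Combine exponents: 5^33

5^33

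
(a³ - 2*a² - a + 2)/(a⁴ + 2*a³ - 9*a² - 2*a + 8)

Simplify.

Factor: a³ - 2*a² - a + 2 = (a - 1)·(a + 1)·(a - 2);  a⁴ + 2*a³ - 9*a² - 2*a + 8 = (a - 1)·(a + 1)·(a - 2)·(a + 4)
Cancel the common factors (a - 2), (a + 1), (a - 1).

1/(a + 4)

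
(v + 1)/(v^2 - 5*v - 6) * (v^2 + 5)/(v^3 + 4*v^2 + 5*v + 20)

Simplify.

1/(v^2 - 2*v - 24)

Factor: v^2 - 5*v - 6 = (v - 6)*(v + 1);  v^3 + 4*v^2 + 5*v + 20 = (v^2 + 5)*(v + 4)
Cancel the common factors (v^2 + 5), (v + 1).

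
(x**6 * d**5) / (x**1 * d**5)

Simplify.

Quotient: x**5

x**5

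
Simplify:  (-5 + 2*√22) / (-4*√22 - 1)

(-181 + 22*√22)/351

Multiply numerator and denominator by -1 + 4*√22.
Denominator becomes -351; numerator becomes -22*√22 + 181.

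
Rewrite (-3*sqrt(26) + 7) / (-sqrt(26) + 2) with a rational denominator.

(-sqrt(26) + 64)/22

Multiply numerator and denominator by 2 + sqrt(26).
Denominator becomes -22; numerator becomes -64 + sqrt(26).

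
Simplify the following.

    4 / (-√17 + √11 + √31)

(-100*√17 - 12*√31 + 148*√11 + 8*√5797)/739

Group as (√11 + √31) - √17; multiply by (√11 + √31) + √17, then rationalise the remaining surd.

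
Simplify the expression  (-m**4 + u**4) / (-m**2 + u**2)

Difference of fourth powers: factor out (-m**2 + u**2).

m**2 + u**2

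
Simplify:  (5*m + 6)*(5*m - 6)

25*m^2 - 36

Product of conjugates: (P+Q)(P-Q) = P^2 - Q^2.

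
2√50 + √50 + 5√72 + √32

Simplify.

49*√2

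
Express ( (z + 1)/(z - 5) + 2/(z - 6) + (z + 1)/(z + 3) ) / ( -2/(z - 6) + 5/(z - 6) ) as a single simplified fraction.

Numerator: (z + 1)/(z - 5) + 2/(z - 6) + (z + 1)/(z + 3) = (2*z³ - 10*z² - 6*z - 18)/(z³ - 8*z² - 3*z + 90)
Denominator: -2/(z - 6) + 5/(z - 6) = 3/(z - 6)
Divide: ((2*z³ - 10*z² - 6*z - 18)/(z³ - 8*z² - 3*z + 90)) · (z/3 - 2) = (2*z³ - 10*z² - 6*z - 18)/(3*z² - 6*z - 45)

(2*z³ - 10*z² - 6*z - 18)/(3*z² - 6*z - 45)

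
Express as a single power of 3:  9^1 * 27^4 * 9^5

9^1 = 3^2; 27^4 = 3^12; 9^5 = 3^10
Combine exponents: 3^24

3^24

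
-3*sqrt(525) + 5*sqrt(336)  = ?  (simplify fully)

3*sqrt(525) = 15*sqrt(21); 5*sqrt(336) = 20*sqrt(21)
Combine: (-15 + 20)·sqrt(21) = 5*sqrt(21)

5*sqrt(21)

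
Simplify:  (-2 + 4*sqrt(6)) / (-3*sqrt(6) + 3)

(-22 - 2*sqrt(6))/15

Multiply numerator and denominator by 3 + 3*sqrt(6).
Denominator becomes -45; numerator becomes 6*sqrt(6) + 66.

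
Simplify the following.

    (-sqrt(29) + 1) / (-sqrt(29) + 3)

Multiply numerator and denominator by 3 + sqrt(29).
Denominator becomes -20; numerator becomes -26 - 2*sqrt(29).

(sqrt(29) + 13)/10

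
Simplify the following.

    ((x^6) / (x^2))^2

Inside the bracket: x^4
Raise to the power 2: x^8

x^8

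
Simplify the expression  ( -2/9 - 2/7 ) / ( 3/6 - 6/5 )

320/441

Numerator: -2/9 - 2/7 = -32/63
Denominator: 3/6 - 6/5 = -7/10
Divide: (-32/63) · (-10/7) = 320/441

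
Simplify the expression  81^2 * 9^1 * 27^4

3^22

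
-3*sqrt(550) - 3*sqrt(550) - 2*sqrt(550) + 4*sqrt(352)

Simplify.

3*sqrt(550) = 15*sqrt(22); 3*sqrt(550) = 15*sqrt(22); 2*sqrt(550) = 10*sqrt(22); 4*sqrt(352) = 16*sqrt(22)
Combine: (-15 - 15 - 10 + 16)·sqrt(22) = -24*sqrt(22)

-24*sqrt(22)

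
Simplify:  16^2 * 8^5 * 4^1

2^25

16^2 = 2^8; 8^5 = 2^15; 4^1 = 2^2
Combine exponents: 2^25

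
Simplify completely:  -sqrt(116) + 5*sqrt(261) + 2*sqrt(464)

21*sqrt(29)

sqrt(116) = 2*sqrt(29); 5*sqrt(261) = 15*sqrt(29); 2*sqrt(464) = 8*sqrt(29)
Combine: (-2 + 15 + 8)·sqrt(29) = 21*sqrt(29)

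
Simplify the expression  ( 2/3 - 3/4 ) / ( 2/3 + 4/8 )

Numerator: 2/3 - 3/4 = -1/12
Denominator: 2/3 + 4/8 = 7/6
Divide: (-1/12) · (6/7) = -1/14

-1/14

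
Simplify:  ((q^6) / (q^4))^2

q^4

Inside the bracket: q^2
Raise to the power 2: q^4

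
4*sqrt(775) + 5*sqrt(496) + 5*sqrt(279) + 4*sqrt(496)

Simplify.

4*sqrt(775) = 20*sqrt(31); 5*sqrt(496) = 20*sqrt(31); 5*sqrt(279) = 15*sqrt(31); 4*sqrt(496) = 16*sqrt(31)
Combine: (20 + 20 + 15 + 16)·sqrt(31) = 71*sqrt(31)

71*sqrt(31)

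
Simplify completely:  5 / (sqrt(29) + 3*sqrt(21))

Multiply numerator and denominator by -3*sqrt(21) + sqrt(29).
Denominator becomes -160; numerator becomes -15*sqrt(21) + 5*sqrt(29).

(-sqrt(29) + 3*sqrt(21))/32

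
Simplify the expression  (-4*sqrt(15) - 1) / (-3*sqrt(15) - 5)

Multiply numerator and denominator by -5 + 3*sqrt(15).
Denominator becomes -110; numerator becomes -175 + 17*sqrt(15).

(-17*sqrt(15) + 175)/110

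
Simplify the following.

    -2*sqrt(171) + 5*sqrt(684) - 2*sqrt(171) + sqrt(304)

22*sqrt(19)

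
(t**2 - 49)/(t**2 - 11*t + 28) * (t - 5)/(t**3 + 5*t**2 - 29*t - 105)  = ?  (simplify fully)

1/(t**2 - t - 12)

Factor: t**2 - 49 = (t + 7)*(t - 7);  t**2 - 11*t + 28 = (t - 7)*(t - 4);  t**3 + 5*t**2 - 29*t - 105 = (t + 7)*(t + 3)*(t - 5)
Cancel the common factors (t + 7), (t - 7), (t - 5).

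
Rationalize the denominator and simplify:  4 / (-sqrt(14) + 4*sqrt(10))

(2*sqrt(14) + 8*sqrt(10))/73

Multiply numerator and denominator by sqrt(14) + 4*sqrt(10).
Denominator becomes 146; numerator becomes 4*sqrt(14) + 16*sqrt(10).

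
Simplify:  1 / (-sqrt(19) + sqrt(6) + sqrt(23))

(-5*sqrt(19) + sqrt(23) + 18*sqrt(6) + sqrt(2622))/226

Group as (sqrt(6) + sqrt(23)) - sqrt(19); multiply by (sqrt(6) + sqrt(23)) + sqrt(19), then rationalise the remaining surd.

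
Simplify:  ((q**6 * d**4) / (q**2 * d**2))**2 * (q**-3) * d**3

d**7*q**5

Inside the bracket: q**4 * d**2
Raise to the power 2: q**8 * d**4
Multiply by (q**-3) * d**3: add exponents.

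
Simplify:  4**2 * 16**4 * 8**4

2**32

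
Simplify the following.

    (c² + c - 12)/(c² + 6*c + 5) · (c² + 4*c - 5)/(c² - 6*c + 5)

(c² + c - 12)/(c² - 4*c - 5)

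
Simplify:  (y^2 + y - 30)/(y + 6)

Factor: y^2 + y - 30 = (y - 5)*(y + 6)
Cancel the common factor (y + 6).

y - 5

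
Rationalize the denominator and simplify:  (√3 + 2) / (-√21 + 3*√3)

Multiply numerator and denominator by √21 + 3*√3.
Denominator becomes 6; numerator becomes 3*√7 + 9 + 2*√21 + 6*√3.

(3*√7 + 9 + 2*√21 + 6*√3)/6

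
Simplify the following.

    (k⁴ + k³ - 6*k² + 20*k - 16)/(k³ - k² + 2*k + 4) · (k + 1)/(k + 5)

(k² + 3*k - 4)/(k + 5)

Factor: k⁴ + k³ - 6*k² + 20*k - 16 = (k + 4)·(k² - 2*k + 4)·(k - 1);  k³ - k² + 2*k + 4 = (k + 1)·(k² - 2*k + 4)
Cancel the common factors (k² - 2*k + 4), (k + 1).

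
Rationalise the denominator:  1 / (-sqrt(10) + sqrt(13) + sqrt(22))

Group as (sqrt(13) + sqrt(22)) - sqrt(10); multiply by (sqrt(13) + sqrt(22)) + sqrt(10), then rationalise the remaining surd.

(-25*sqrt(10) + sqrt(22) + 19*sqrt(13) + 4*sqrt(715))/519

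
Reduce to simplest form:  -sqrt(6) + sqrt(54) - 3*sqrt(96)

-10*sqrt(6)

sqrt(6) = sqrt(6); sqrt(54) = 3*sqrt(6); 3*sqrt(96) = 12*sqrt(6)
Combine: (-1 + 3 - 12)·sqrt(6) = -10*sqrt(6)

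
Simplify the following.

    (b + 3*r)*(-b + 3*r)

-b**2 + 9*r**2

(3*r)**2 - (b)**2 = -b**2 + 9*r**2.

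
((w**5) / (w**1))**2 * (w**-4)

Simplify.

Inside the bracket: w**4
Raise to the power 2: w**8
Multiply by (w**-4): add exponents.

w**4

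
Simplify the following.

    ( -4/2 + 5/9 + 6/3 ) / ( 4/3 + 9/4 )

20/129

Numerator: -4/2 + 5/9 + 6/3 = 5/9
Denominator: 4/3 + 9/4 = 43/12
Divide: (5/9) · (12/43) = 20/129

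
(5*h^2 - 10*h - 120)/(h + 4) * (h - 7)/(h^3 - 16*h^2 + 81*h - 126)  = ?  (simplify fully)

Factor: 5*h^2 - 10*h - 120 = 5*(h + 4)*(h - 6);  h^3 - 16*h^2 + 81*h - 126 = (h - 7)*(h - 6)*(h - 3)
Cancel the common factors (h - 7), (h + 4), (h - 6).

5/(h - 3)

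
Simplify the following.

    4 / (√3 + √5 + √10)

(-5*√6 - √10 + 4*√5 + 6*√3)/7

Group as (√5 + √10) + √3; multiply by (√5 + √10) - √3, then rationalise the remaining surd.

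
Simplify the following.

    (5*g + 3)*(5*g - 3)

25*g^2 - 9

Product of conjugates: (P+Q)(P-Q) = P^2 - Q^2.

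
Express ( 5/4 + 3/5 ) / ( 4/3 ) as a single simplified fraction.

111/80

Numerator: 5/4 + 3/5 = 37/20
Denominator: 4/3 = 4/3
Divide: (37/20) · (3/4) = 111/80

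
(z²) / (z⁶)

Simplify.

Quotient: (z^-4)

z^(-4)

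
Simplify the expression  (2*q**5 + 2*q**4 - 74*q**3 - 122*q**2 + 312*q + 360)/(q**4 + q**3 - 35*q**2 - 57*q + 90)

(2*q**2 - 2*q - 4)/(q - 1)

Factor: 2*q**5 + 2*q**4 - 74*q**3 - 122*q**2 + 312*q + 360 = 2*(q + 3)*(q + 1)*(q - 6)*(q - 2)*(q + 5);  q**4 + q**3 - 35*q**2 - 57*q + 90 = (q + 3)*(q - 6)*(q - 1)*(q + 5)
Cancel the common factors (q + 3), (q + 5), (q - 6).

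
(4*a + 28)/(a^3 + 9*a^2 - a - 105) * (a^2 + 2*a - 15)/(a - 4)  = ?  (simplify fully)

Factor: 4*a + 28 = 4*(a + 7);  a^3 + 9*a^2 - a - 105 = (a + 5)*(a - 3)*(a + 7);  a^2 + 2*a - 15 = (a + 5)*(a - 3)
Cancel the common factors (a + 5), (a + 7), (a - 3).

4/(a - 4)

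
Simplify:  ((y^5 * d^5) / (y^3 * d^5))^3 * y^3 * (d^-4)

Inside the bracket: y^2
Raise to the power 3: y^6
Multiply by y^3 * (d^-4): add exponents.

y^9/d^4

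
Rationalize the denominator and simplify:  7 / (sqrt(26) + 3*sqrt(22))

(-7*sqrt(26) + 21*sqrt(22))/172

Multiply numerator and denominator by -sqrt(26) + 3*sqrt(22).
Denominator becomes 172; numerator becomes -7*sqrt(26) + 21*sqrt(22).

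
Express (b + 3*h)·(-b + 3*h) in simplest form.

Difference of squares with P = 3*h, Q = b.

-b² + 9*h²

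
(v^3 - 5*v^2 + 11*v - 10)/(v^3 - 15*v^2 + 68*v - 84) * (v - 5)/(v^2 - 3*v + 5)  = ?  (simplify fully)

Factor: v^3 - 5*v^2 + 11*v - 10 = (v^2 - 3*v + 5)*(v - 2);  v^3 - 15*v^2 + 68*v - 84 = (v - 7)*(v - 2)*(v - 6)
Cancel the common factors (v^2 - 3*v + 5), (v - 2).

(v - 5)/(v^2 - 13*v + 42)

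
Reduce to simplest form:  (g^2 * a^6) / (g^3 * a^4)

a^2/g

Quotient: (g^-1) * a^2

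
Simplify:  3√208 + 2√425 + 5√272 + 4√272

3√208 = 12*√13; 2√425 = 10*√17; 5√272 = 20*√17; 4√272 = 16*√17

12*√13 + 46*√17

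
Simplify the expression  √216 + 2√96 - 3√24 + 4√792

8*√6 + 24*√22

√216 = 6*√6; 2√96 = 8*√6; 3√24 = 6*√6; 4√792 = 24*√22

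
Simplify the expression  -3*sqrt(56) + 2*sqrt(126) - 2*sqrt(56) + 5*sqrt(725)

-4*sqrt(14) + 25*sqrt(29)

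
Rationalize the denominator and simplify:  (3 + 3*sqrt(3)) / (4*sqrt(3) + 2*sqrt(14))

Multiply numerator and denominator by -2*sqrt(14) + 4*sqrt(3).
Denominator becomes -8; numerator becomes -6*sqrt(42) - 6*sqrt(14) + 12*sqrt(3) + 36.

(-18 - 6*sqrt(3) + 3*sqrt(14) + 3*sqrt(42))/4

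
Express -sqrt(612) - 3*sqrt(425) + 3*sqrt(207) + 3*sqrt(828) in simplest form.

sqrt(612) = 6*sqrt(17); 3*sqrt(425) = 15*sqrt(17); 3*sqrt(207) = 9*sqrt(23); 3*sqrt(828) = 18*sqrt(23)

-21*sqrt(17) + 27*sqrt(23)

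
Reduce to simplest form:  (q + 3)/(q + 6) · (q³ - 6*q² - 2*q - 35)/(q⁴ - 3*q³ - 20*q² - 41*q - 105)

1/(q + 6)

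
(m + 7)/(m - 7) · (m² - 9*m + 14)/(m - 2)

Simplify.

m + 7

Factor: m² - 9*m + 14 = (m - 2)·(m - 7)
Cancel the common factors (m - 7), (m - 2).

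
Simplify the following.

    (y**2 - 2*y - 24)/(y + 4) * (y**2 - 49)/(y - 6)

y**2 - 49

Factor: y**2 - 2*y - 24 = (y - 6)*(y + 4);  y**2 - 49 = (y - 7)*(y + 7)
Cancel the common factors (y + 4), (y - 6).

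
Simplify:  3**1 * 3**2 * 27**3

3**12

3**1 = 3**1; 3**2 = 3**2; 27**3 = 3**9
Combine exponents: 3**12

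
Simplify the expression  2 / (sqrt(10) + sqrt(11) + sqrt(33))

Group as (sqrt(10) + sqrt(33)) + sqrt(11); multiply by (sqrt(10) + sqrt(33)) - sqrt(11), then rationalise the remaining surd.

(-11*sqrt(30) - 6*sqrt(33) + 16*sqrt(11) + 17*sqrt(10))/74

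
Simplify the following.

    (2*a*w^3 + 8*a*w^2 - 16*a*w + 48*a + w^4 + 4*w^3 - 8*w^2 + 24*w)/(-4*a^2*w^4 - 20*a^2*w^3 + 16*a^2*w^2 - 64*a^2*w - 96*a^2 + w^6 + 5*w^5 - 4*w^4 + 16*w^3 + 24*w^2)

1/(-2*a*w - 2*a + w^2 + w)

Factor: 2*a*w^3 + 8*a*w^2 - 16*a*w + 48*a + w^4 + 4*w^3 - 8*w^2 + 24*w = (2*a + w)*(w + 6)*(w^2 - 2*w + 4);  -4*a^2*w^4 - 20*a^2*w^3 + 16*a^2*w^2 - 64*a^2*w - 96*a^2 + w^6 + 5*w^5 - 4*w^4 + 16*w^3 + 24*w^2 = (-2*a + w)*(w^2 - 2*w + 4)*(2*a + w)*(w + 6)*(w + 1)
Cancel the common factors (w^2 - 2*w + 4), (w + 6), (2*a + w).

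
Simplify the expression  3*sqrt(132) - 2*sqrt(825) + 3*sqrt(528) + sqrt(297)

3*sqrt(132) = 6*sqrt(33); 2*sqrt(825) = 10*sqrt(33); 3*sqrt(528) = 12*sqrt(33); sqrt(297) = 3*sqrt(33)
Combine: (6 - 10 + 12 + 3)·sqrt(33) = 11*sqrt(33)

11*sqrt(33)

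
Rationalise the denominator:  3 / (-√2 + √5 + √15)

(-6*√5 - 5*√6 + 9*√2 + 4*√15)/4

Group as (√5 + √15) - √2; multiply by (√5 + √15) + √2, then rationalise the remaining surd.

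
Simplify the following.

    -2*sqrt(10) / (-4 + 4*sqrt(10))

(-10 - sqrt(10))/18

Multiply numerator and denominator by -4*sqrt(10) - 4.
Denominator becomes -144; numerator becomes 8*sqrt(10) + 80.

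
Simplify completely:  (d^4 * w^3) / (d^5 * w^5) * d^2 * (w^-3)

Quotient: (d^-1) * (w^-2)
Multiply by d^2 * (w^-3): add exponents.

d/w^5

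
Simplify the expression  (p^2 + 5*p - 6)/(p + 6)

Factor: p^2 + 5*p - 6 = (p - 1)*(p + 6)
Cancel the common factor (p + 6).

p - 1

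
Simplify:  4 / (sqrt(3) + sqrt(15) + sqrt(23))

Group as (sqrt(3) + sqrt(23)) + sqrt(15); multiply by (sqrt(3) + sqrt(23)) - sqrt(15), then rationalise the remaining surd.

(-24*sqrt(115) - 20*sqrt(23) + 44*sqrt(15) + 140*sqrt(3))/155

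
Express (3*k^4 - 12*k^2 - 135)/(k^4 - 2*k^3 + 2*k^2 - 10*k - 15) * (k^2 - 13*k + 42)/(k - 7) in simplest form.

Factor: 3*k^4 - 12*k^2 - 135 = 3*(k + 3)*(k - 3)*(k^2 + 5);  k^4 - 2*k^3 + 2*k^2 - 10*k - 15 = (k^2 + 5)*(k + 1)*(k - 3);  k^2 - 13*k + 42 = (k - 6)*(k - 7)
Cancel the common factors (k^2 + 5), (k - 7), (k - 3).

(3*k^2 - 9*k - 54)/(k + 1)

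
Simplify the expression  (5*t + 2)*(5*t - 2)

(5*t)^2 - (2)^2 = 25*t^2 - 4.

25*t^2 - 4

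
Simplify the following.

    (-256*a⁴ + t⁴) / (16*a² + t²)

Factor t^4 - (4*a)^4 and cancel (16*a² + t²).

-16*a² + t²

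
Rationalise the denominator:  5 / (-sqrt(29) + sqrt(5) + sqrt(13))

(55*sqrt(29) + 105*sqrt(13) + 185*sqrt(5) + 10*sqrt(1885))/139

Group as (sqrt(5) + sqrt(13)) - sqrt(29); multiply by (sqrt(5) + sqrt(13)) + sqrt(29), then rationalise the remaining surd.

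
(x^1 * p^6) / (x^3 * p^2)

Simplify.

p^4/x^2

Quotient: (x^-2) * p^4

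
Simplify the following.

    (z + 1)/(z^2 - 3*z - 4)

1/(z - 4)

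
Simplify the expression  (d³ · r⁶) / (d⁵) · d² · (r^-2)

Quotient: (d^-2) · r⁶
Multiply by d² · (r^-2): add exponents.

r⁴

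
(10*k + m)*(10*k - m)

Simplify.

(10*k)^2 - (m)^2 = 100*k^2 - m^2.

100*k^2 - m^2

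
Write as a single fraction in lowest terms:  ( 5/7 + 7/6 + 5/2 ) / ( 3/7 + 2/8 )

368/57

Numerator: 5/7 + 7/6 + 5/2 = 92/21
Denominator: 3/7 + 2/8 = 19/28
Divide: (92/21) · (28/19) = 368/57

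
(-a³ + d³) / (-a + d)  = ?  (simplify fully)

a² + a*d + d²

Factor as (a-b)(a^2+ab+b^2) with a=d, b=a.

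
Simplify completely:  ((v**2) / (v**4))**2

v**(-4)

Inside the bracket: (v**-2)
Raise to the power 2: (v**-4)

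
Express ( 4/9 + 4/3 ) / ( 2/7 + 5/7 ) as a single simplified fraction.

Numerator: 4/9 + 4/3 = 16/9
Denominator: 2/7 + 5/7 = 1
Divide: (16/9) · (1) = 16/9

16/9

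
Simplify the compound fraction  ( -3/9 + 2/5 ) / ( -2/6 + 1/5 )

-1/2

Numerator: -3/9 + 2/5 = 1/15
Denominator: -2/6 + 1/5 = -2/15
Divide: (1/15) · (-15/2) = -1/2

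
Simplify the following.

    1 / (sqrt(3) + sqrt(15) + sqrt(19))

(-6*sqrt(95) - sqrt(19) + 7*sqrt(15) + 31*sqrt(3))/179

Group as (sqrt(3) + sqrt(15)) + sqrt(19); multiply by (sqrt(3) + sqrt(15)) - sqrt(19), then rationalise the remaining surd.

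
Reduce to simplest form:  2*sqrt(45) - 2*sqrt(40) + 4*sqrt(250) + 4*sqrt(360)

2*sqrt(45) = 6*sqrt(5); 2*sqrt(40) = 4*sqrt(10); 4*sqrt(250) = 20*sqrt(10); 4*sqrt(360) = 24*sqrt(10)

6*sqrt(5) + 40*sqrt(10)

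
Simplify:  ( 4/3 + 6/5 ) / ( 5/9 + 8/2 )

Numerator: 4/3 + 6/5 = 38/15
Denominator: 5/9 + 8/2 = 41/9
Divide: (38/15) · (9/41) = 114/205

114/205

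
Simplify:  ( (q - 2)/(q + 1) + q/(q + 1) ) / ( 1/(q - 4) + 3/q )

Numerator: (q - 2)/(q + 1) + q/(q + 1) = (2*q - 2)/(q + 1)
Denominator: 1/(q - 4) + 3/q = (4*q - 12)/(q^2 - 4*q)
Divide: ((2*q - 2)/(q + 1)) · ((q^2 - 4*q)/(4*q - 12)) = (q^3 - 5*q^2 + 4*q)/(2*q^2 - 4*q - 6)

(q^3 - 5*q^2 + 4*q)/(2*q^2 - 4*q - 6)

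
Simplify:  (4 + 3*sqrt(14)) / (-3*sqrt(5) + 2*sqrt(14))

Multiply numerator and denominator by 3*sqrt(5) + 2*sqrt(14).
Denominator becomes 11; numerator becomes 12*sqrt(5) + 8*sqrt(14) + 9*sqrt(70) + 84.

(12*sqrt(5) + 8*sqrt(14) + 9*sqrt(70) + 84)/11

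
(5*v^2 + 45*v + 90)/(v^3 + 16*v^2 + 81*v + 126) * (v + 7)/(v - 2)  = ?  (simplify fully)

Factor: 5*v^2 + 45*v + 90 = 5*(v + 6)*(v + 3);  v^3 + 16*v^2 + 81*v + 126 = (v + 6)*(v + 7)*(v + 3)
Cancel the common factors (v + 7), (v + 6), (v + 3).

5/(v - 2)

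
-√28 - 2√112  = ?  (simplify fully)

-10*√7

√28 = 2*√7; 2√112 = 8*√7
Combine: (-2 - 8)·√7 = -10*√7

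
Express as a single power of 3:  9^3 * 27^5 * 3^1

9^3 = 3^6; 27^5 = 3^15; 3^1 = 3^1
Combine exponents: 3^22

3^22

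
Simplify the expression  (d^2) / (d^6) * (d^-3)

Quotient: (d^-4)
Multiply by (d^-3): add exponents.

d^(-7)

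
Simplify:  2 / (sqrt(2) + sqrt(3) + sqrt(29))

Group as (sqrt(3) + sqrt(29)) + sqrt(2); multiply by (sqrt(3) + sqrt(29)) - sqrt(2), then rationalise the remaining surd.

(-14*sqrt(3) - 15*sqrt(2) + sqrt(174) + 12*sqrt(29))/138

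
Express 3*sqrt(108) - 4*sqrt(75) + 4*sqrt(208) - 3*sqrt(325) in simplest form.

-2*sqrt(3) + sqrt(13)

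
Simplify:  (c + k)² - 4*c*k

(c - k)²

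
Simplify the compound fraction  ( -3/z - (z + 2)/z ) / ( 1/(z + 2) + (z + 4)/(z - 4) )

Numerator: -3/z - (z + 2)/z = (-z - 5)/z
Denominator: 1/(z + 2) + (z + 4)/(z - 4) = (z² + 7*z + 4)/(z² - 2*z - 8)
Divide: ((-z - 5)/z) · ((z² - 2*z - 8)/(z² + 7*z + 4)) = (-z³ - 3*z² + 18*z + 40)/(z³ + 7*z² + 4*z)

(-z³ - 3*z² + 18*z + 40)/(z³ + 7*z² + 4*z)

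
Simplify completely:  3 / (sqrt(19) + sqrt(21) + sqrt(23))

Group as (sqrt(19) + sqrt(23)) + sqrt(21); multiply by (sqrt(19) + sqrt(23)) - sqrt(21), then rationalise the remaining surd.

(-6*sqrt(9177) + 51*sqrt(23) + 63*sqrt(21) + 75*sqrt(19))/1307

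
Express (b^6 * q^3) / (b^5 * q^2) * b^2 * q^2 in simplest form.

b^3*q^3

Quotient: b^1 * q^1
Multiply by b^2 * q^2: add exponents.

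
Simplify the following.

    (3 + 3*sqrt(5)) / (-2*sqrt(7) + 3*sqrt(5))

Multiply numerator and denominator by 2*sqrt(7) + 3*sqrt(5).
Denominator becomes 17; numerator becomes 6*sqrt(7) + 9*sqrt(5) + 6*sqrt(35) + 45.

(6*sqrt(7) + 9*sqrt(5) + 6*sqrt(35) + 45)/17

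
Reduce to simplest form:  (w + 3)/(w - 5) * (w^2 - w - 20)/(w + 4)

w + 3

Factor: w^2 - w - 20 = (w + 4)*(w - 5)
Cancel the common factors (w - 5), (w + 4).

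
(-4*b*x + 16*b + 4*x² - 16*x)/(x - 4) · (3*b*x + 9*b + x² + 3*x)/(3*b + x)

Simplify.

Factor: -4*b*x + 16*b + 4*x² - 16*x = 4·(x - 4)·(-b + x);  3*b*x + 9*b + x² + 3*x = (x + 3)·(3*b + x)
Cancel the common factors (x - 4), (3*b + x).

-4*b*x - 12*b + 4*x² + 12*x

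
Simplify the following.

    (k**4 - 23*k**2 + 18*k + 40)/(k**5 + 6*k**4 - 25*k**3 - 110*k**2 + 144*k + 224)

(k + 5)/(k**2 + 11*k + 28)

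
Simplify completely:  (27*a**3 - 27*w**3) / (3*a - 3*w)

9*a**2 + 9*a*w + 9*w**2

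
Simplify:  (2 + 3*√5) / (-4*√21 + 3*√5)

Multiply numerator and denominator by 3*√5 + 4*√21.
Denominator becomes -291; numerator becomes 6*√5 + 8*√21 + 45 + 12*√105.

(-12*√105 - 45 - 8*√21 - 6*√5)/291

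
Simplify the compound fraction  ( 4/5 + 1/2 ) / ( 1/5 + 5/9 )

Numerator: 4/5 + 1/2 = 13/10
Denominator: 1/5 + 5/9 = 34/45
Divide: (13/10) · (45/34) = 117/68

117/68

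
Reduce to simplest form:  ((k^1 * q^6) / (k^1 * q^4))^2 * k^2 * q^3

Inside the bracket: q^2
Raise to the power 2: q^4
Multiply by k^2 * q^3: add exponents.

k^2*q^7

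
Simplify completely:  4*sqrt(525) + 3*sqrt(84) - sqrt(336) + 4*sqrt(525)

4*sqrt(525) = 20*sqrt(21); 3*sqrt(84) = 6*sqrt(21); sqrt(336) = 4*sqrt(21); 4*sqrt(525) = 20*sqrt(21)
Combine: (20 + 6 - 4 + 20)·sqrt(21) = 42*sqrt(21)

42*sqrt(21)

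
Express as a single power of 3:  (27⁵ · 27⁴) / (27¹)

3^24

27⁵ = 3^15; 27⁴ = 3^12; 27¹ = 3^3
Combine exponents: 3^24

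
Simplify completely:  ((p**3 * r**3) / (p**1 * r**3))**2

p**4

Inside the bracket: p**2
Raise to the power 2: p**4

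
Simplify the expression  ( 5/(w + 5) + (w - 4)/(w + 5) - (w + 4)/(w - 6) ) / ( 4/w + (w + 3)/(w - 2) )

(-14*w³ + 2*w² + 52*w)/(w⁴ + 6*w³ - 45*w² - 202*w + 240)

Numerator: 5/(w + 5) + (w - 4)/(w + 5) - (w + 4)/(w - 6) = (-14*w - 26)/(w² - w - 30)
Denominator: 4/w + (w + 3)/(w - 2) = (w² + 7*w - 8)/(w² - 2*w)
Divide: ((-14*w - 26)/(w² - w - 30)) · ((w² - 2*w)/(w² + 7*w - 8)) = (-14*w³ + 2*w² + 52*w)/(w⁴ + 6*w³ - 45*w² - 202*w + 240)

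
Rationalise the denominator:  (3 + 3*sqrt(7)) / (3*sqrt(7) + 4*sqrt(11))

(-63 - 9*sqrt(7) + 12*sqrt(11) + 12*sqrt(77))/113

Multiply numerator and denominator by -4*sqrt(11) + 3*sqrt(7).
Denominator becomes -113; numerator becomes -12*sqrt(77) - 12*sqrt(11) + 9*sqrt(7) + 63.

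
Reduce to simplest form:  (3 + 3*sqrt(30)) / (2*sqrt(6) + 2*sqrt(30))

(-6*sqrt(5) - sqrt(6) + sqrt(30) + 30)/16

Multiply numerator and denominator by -2*sqrt(6) + 2*sqrt(30).
Denominator becomes 96; numerator becomes -36*sqrt(5) - 6*sqrt(6) + 6*sqrt(30) + 180.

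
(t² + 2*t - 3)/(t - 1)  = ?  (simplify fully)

t + 3

Factor: t² + 2*t - 3 = (t + 3)·(t - 1)
Cancel the common factor (t - 1).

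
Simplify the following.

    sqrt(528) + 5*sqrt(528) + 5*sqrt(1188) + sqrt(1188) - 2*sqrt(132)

56*sqrt(33)

sqrt(528) = 4*sqrt(33); 5*sqrt(528) = 20*sqrt(33); 5*sqrt(1188) = 30*sqrt(33); sqrt(1188) = 6*sqrt(33); 2*sqrt(132) = 4*sqrt(33)
Combine: (4 + 20 + 30 + 6 - 4)·sqrt(33) = 56*sqrt(33)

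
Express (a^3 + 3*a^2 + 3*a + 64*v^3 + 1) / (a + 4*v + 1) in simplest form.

Apply the sum-of-cubes factorisation and cancel (a + 4*v + 1).

a^2 - 4*a*v + 2*a + 16*v^2 - 4*v + 1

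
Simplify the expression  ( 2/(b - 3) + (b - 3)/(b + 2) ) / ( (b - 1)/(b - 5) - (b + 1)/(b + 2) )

Numerator: 2/(b - 3) + (b - 3)/(b + 2) = (b**2 - 4*b + 13)/(b**2 - b - 6)
Denominator: (b - 1)/(b - 5) - (b + 1)/(b + 2) = (5*b + 3)/(b**2 - 3*b - 10)
Divide: ((b**2 - 4*b + 13)/(b**2 - b - 6)) · ((b**2 - 3*b - 10)/(5*b + 3)) = (b**3 - 9*b**2 + 33*b - 65)/(5*b**2 - 12*b - 9)

(b**3 - 9*b**2 + 33*b - 65)/(5*b**2 - 12*b - 9)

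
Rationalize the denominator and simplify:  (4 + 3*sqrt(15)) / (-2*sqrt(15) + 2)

(-7 - sqrt(15))/4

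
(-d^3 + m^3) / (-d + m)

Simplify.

Apply the difference-of-cubes factorisation and cancel (-d + m).

d^2 + d*m + m^2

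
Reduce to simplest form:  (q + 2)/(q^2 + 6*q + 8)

1/(q + 4)

Factor: q^2 + 6*q + 8 = (q + 2)*(q + 4)
Cancel the common factor (q + 2).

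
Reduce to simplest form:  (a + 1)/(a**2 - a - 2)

Factor: a**2 - a - 2 = (a - 2)*(a + 1)
Cancel the common factor (a + 1).

1/(a - 2)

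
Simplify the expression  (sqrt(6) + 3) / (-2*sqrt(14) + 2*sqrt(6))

Multiply numerator and denominator by 2*sqrt(6) + 2*sqrt(14).
Denominator becomes -32; numerator becomes 12 + 6*sqrt(6) + 4*sqrt(21) + 6*sqrt(14).

(-3*sqrt(14) - 2*sqrt(21) - 3*sqrt(6) - 6)/16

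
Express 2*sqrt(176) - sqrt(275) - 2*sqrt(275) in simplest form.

-7*sqrt(11)

2*sqrt(176) = 8*sqrt(11); sqrt(275) = 5*sqrt(11); 2*sqrt(275) = 10*sqrt(11)
Combine: (8 - 5 - 10)·sqrt(11) = -7*sqrt(11)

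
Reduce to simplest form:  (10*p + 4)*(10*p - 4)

100*p^2 - 16

Difference of squares with P = 10*p, Q = 4.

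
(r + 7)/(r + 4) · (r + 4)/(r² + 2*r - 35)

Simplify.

1/(r - 5)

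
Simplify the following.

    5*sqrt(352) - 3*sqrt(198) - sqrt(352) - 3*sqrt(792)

5*sqrt(352) = 20*sqrt(22); 3*sqrt(198) = 9*sqrt(22); sqrt(352) = 4*sqrt(22); 3*sqrt(792) = 18*sqrt(22)
Combine: (20 - 9 - 4 - 18)·sqrt(22) = -11*sqrt(22)

-11*sqrt(22)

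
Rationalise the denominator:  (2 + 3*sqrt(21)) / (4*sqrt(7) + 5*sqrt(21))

(-84*sqrt(3) - 8*sqrt(7) + 10*sqrt(21) + 315)/413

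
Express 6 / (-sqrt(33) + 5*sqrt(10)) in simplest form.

(6*sqrt(33) + 30*sqrt(10))/217

Multiply numerator and denominator by sqrt(33) + 5*sqrt(10).
Denominator becomes 217; numerator becomes 6*sqrt(33) + 30*sqrt(10).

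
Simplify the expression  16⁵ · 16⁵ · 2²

2^42

16⁵ = 2^20; 16⁵ = 2^20; 2² = 2^2
Combine exponents: 2^42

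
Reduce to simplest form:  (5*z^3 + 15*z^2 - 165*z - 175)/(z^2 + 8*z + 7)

Factor: 5*z^3 + 15*z^2 - 165*z - 175 = 5*(z + 1)*(z - 5)*(z + 7);  z^2 + 8*z + 7 = (z + 7)*(z + 1)
Cancel the common factors (z + 7), (z + 1).

5*z - 25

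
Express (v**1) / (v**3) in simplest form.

Quotient: (v**-2)

v**(-2)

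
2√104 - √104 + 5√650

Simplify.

2√104 = 4*√26; √104 = 2*√26; 5√650 = 25*√26
Combine: (4 - 2 + 25)·√26 = 27*√26

27*√26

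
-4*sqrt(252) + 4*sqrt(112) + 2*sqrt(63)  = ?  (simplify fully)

-2*sqrt(7)

4*sqrt(252) = 24*sqrt(7); 4*sqrt(112) = 16*sqrt(7); 2*sqrt(63) = 6*sqrt(7)
Combine: (-24 + 16 + 6)·sqrt(7) = -2*sqrt(7)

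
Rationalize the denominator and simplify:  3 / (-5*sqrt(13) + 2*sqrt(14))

Multiply numerator and denominator by 2*sqrt(14) + 5*sqrt(13).
Denominator becomes -269; numerator becomes 6*sqrt(14) + 15*sqrt(13).

(-15*sqrt(13) - 6*sqrt(14))/269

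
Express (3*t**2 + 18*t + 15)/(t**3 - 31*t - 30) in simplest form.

Factor: 3*t**2 + 18*t + 15 = 3*(t + 5)*(t + 1);  t**3 - 31*t - 30 = (t - 6)*(t + 5)*(t + 1)
Cancel the common factors (t + 5), (t + 1).

3/(t - 6)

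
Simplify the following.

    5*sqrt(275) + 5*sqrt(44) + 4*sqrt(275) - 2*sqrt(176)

5*sqrt(275) = 25*sqrt(11); 5*sqrt(44) = 10*sqrt(11); 4*sqrt(275) = 20*sqrt(11); 2*sqrt(176) = 8*sqrt(11)
Combine: (25 + 10 + 20 - 8)·sqrt(11) = 47*sqrt(11)

47*sqrt(11)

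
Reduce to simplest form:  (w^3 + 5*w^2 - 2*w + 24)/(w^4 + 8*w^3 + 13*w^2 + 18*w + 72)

Factor: w^3 + 5*w^2 - 2*w + 24 = (w^2 - w + 4)*(w + 6);  w^4 + 8*w^3 + 13*w^2 + 18*w + 72 = (w^2 - w + 4)*(w + 3)*(w + 6)
Cancel the common factors (w^2 - w + 4), (w + 6).

1/(w + 3)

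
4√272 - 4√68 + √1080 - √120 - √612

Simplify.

2*√17 + 4*√30

4√272 = 16*√17; 4√68 = 8*√17; √1080 = 6*√30; √120 = 2*√30; √612 = 6*√17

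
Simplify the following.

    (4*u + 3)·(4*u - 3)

(4*u)^2 - (3)^2 = 16*u² - 9.

16*u² - 9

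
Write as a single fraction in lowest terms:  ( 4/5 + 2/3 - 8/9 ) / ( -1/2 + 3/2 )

Numerator: 4/5 + 2/3 - 8/9 = 26/45
Denominator: -1/2 + 3/2 = 1
Divide: (26/45) · (1) = 26/45

26/45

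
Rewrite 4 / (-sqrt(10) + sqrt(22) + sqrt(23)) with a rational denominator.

(-140*sqrt(10) + 36*sqrt(23) + 44*sqrt(22) + 16*sqrt(1265))/799

Group as (sqrt(22) + sqrt(23)) - sqrt(10); multiply by (sqrt(22) + sqrt(23)) + sqrt(10), then rationalise the remaining surd.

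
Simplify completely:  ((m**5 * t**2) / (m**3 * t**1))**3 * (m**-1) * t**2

m**5*t**5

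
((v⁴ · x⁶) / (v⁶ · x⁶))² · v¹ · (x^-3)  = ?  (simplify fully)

Inside the bracket: (v^-2)
Raise to the power 2: (v^-4)
Multiply by v¹ · (x^-3): add exponents.

1/(v³*x³)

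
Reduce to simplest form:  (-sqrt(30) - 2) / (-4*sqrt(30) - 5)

Multiply numerator and denominator by -5 + 4*sqrt(30).
Denominator becomes -455; numerator becomes -110 - 3*sqrt(30).

(3*sqrt(30) + 110)/455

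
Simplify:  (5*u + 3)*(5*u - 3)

25*u**2 - 9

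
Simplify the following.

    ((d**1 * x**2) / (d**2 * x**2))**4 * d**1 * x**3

x**3/d**3

Inside the bracket: (d**-1)
Raise to the power 4: (d**-4)
Multiply by d**1 * x**3: add exponents.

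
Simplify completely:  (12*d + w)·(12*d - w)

144*d² - w²

Product of conjugates: (P+Q)(P-Q) = P^2 - Q^2.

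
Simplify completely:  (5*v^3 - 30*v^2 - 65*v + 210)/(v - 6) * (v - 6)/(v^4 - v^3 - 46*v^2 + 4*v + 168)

(5*v + 15)/(v^2 + 8*v + 12)

Factor: 5*v^3 - 30*v^2 - 65*v + 210 = 5*(v - 2)*(v - 7)*(v + 3);  v^4 - v^3 - 46*v^2 + 4*v + 168 = (v - 7)*(v - 2)*(v + 6)*(v + 2)
Cancel the common factors (v - 6), (v - 7), (v - 2).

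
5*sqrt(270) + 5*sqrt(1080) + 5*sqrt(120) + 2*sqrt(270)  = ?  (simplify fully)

5*sqrt(270) = 15*sqrt(30); 5*sqrt(1080) = 30*sqrt(30); 5*sqrt(120) = 10*sqrt(30); 2*sqrt(270) = 6*sqrt(30)
Combine: (15 + 30 + 10 + 6)·sqrt(30) = 61*sqrt(30)

61*sqrt(30)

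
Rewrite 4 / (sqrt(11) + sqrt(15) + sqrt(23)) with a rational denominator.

Group as (sqrt(11) + sqrt(15)) + sqrt(23); multiply by (sqrt(11) + sqrt(15)) - sqrt(23), then rationalise the remaining surd.

(-8*sqrt(3795) + 12*sqrt(23) + 76*sqrt(15) + 108*sqrt(11))/651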